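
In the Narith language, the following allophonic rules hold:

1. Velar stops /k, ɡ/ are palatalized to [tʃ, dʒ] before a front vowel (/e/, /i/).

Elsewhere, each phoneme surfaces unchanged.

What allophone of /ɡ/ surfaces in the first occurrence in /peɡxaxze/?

[ɡ]

/ɡ/ (between /e/ and /x/): rule 1 targets it, but not before a front vowel → unchanged [ɡ].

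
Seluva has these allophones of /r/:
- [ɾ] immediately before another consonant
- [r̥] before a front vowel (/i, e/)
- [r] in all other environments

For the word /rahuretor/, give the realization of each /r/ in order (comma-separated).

[r], [r̥], [r]

Occurrence 1 (position 1): no conditioning environment matches → elsewhere allophone [r].
Occurrence 2 (position 5): before a front vowel (/i, e/) → [r̥].
Occurrence 3 (position 9): no conditioning environment matches → elsewhere allophone [r].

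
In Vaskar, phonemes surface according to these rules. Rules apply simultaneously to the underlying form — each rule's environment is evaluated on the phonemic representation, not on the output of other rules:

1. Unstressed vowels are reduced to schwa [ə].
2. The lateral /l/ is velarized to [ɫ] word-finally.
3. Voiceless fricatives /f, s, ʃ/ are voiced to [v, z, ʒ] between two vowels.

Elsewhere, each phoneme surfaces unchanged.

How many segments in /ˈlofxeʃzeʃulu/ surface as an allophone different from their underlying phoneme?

5

Segments that undergo a rule: /e/ → [ə] (rule 1); /e/ → [ə] (rule 1); /ʃ/ → [ʒ] (rule 3); /u/ → [ə] (rule 1); /u/ → [ə] (rule 1).
All other segments surface unchanged.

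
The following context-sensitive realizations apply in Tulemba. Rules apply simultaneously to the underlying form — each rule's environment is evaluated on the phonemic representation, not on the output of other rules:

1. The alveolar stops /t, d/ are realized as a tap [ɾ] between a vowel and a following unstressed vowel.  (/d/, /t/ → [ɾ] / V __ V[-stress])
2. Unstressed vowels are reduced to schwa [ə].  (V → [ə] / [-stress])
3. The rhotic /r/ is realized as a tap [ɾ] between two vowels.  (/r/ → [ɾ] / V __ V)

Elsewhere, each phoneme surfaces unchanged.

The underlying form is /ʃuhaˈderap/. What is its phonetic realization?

[ʃəhəˈdeɾəp]

/ʃ/ stays [ʃ].
Rule 2 applies to /u/ (between /ʃ/ and /h/: in an unstressed syllable) → [ə].
/h/ (between /u/ and /a/) is unaffected → [h].
/a/ — between /h/ and /d/, in an unstressed syllable — surfaces as [ə] (rule 2).
/d/ (between /a/ and /e/): rule 1 targets it, but not between a vowel and a following unstressed vowel → unchanged [d].
/e/ (between /d/ and /r/) is in the target of rule 2 but the environment (in an unstressed syllable) is not met → [e].
/r/ meets the environment for rule 3 (between two vowels) → [ɾ].
/a/ — between /r/ and /p/, in an unstressed syllable — surfaces as [ə] (rule 2).
/p/ (word-final) is unaffected → [p].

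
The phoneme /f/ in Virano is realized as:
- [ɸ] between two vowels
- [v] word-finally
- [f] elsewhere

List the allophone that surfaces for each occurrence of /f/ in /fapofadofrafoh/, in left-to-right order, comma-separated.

[f], [ɸ], [f], [ɸ]

Occurrence 1 (position 1): no conditioning environment matches → elsewhere allophone [f].
Occurrence 2 (position 5): between two vowels → [ɸ].
Occurrence 3 (position 9): no conditioning environment matches → elsewhere allophone [f].
Occurrence 4 (position 12): between two vowels → [ɸ].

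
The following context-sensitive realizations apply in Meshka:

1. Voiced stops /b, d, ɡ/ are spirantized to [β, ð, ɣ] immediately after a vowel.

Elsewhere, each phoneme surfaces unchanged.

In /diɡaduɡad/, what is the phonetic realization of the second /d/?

[ð]

/d/ (between /a/ and /u/) occurs immediately after a vowel → [ð] by rule 1.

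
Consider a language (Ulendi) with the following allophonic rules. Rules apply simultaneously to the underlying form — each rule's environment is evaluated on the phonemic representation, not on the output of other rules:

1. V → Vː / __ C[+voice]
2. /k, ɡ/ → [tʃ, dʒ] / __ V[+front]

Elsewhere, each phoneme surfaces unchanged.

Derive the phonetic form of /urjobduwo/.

/u/ (word-initial) occurs before a voiced consonant → [uː] by rule 1.
/r/ stays [r].
/j/ (between /r/ and /o/) is unaffected → [j].
/o/ (between /j/ and /b/): before a voiced consonant, so rule 1 applies → [oː].
/b/ stays [b].
/d/ stays [d].
Rule 1 applies to /u/ (between /d/ and /w/: before a voiced consonant) → [uː].
/w/ (between /u/ and /o/) is unaffected → [w].
/o/ (word-final) fails the environment for rule 1, so it stays [o].

[uːrjoːbduːwo]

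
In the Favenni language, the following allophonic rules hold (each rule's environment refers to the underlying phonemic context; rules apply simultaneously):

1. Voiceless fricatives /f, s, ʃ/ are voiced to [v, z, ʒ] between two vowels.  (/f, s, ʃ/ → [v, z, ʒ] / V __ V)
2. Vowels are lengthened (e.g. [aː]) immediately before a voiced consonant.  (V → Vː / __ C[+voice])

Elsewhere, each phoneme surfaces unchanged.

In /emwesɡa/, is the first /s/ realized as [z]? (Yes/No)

/s/ (between /e/ and /ɡ/) fails the environment for rule 1, so it stays [s].
The actual realization is [s], not [z].

No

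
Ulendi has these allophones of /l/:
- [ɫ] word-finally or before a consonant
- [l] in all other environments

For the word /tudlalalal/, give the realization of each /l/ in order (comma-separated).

Occurrence 1 (position 4): no conditioning environment matches → elsewhere allophone [l].
Occurrence 2 (position 6): no conditioning environment matches → elsewhere allophone [l].
Occurrence 3 (position 8): no conditioning environment matches → elsewhere allophone [l].
Occurrence 4 (position 10): word-finally or before a consonant → [ɫ].

[l], [l], [l], [ɫ]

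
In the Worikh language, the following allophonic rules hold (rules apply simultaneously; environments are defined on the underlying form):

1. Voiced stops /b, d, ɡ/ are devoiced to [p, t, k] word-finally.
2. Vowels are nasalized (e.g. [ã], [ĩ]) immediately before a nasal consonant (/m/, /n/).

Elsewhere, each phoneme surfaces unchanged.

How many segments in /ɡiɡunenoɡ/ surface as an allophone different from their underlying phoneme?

3

Segments that undergo a rule: /u/ → [ũ] (rule 2); /e/ → [ẽ] (rule 2); /ɡ/ → [k] (rule 1).
All other segments surface unchanged.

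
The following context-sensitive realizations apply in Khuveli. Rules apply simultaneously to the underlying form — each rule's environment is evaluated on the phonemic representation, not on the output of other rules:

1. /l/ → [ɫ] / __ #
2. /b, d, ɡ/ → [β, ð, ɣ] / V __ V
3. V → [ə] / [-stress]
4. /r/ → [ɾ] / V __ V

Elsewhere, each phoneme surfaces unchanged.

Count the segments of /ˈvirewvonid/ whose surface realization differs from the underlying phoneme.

4

Segments that undergo a rule: /r/ → [ɾ] (rule 4); /e/ → [ə] (rule 3); /o/ → [ə] (rule 3); /i/ → [ə] (rule 3).
All other segments surface unchanged.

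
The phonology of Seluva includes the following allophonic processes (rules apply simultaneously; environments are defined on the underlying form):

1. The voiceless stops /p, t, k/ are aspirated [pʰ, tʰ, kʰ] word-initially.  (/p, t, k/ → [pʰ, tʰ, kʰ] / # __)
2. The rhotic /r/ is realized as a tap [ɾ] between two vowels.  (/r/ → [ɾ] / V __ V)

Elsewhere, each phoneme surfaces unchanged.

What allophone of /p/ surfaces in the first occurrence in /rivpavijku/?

[p]

/p/ — between /v/ and /a/; rule 1 does not apply here → [p].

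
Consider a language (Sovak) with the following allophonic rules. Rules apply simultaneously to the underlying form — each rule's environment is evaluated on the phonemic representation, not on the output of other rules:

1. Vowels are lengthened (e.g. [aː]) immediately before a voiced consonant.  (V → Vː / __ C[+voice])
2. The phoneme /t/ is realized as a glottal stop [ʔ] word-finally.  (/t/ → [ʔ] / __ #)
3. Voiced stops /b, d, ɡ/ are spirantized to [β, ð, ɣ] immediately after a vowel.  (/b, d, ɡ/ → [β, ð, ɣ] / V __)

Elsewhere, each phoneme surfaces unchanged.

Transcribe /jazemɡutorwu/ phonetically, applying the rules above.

Rule 1 applies to /a/ (between /j/ and /z/: before a voiced consonant) → [aː].
/e/ (between /z/ and /m/) occurs before a voiced consonant → [eː] by rule 1.
/ɡ/ (between /m/ and /u/) fails the environment for rule 3, so it stays [ɡ].
/u/ (between /ɡ/ and /t/) fails the environment for rule 1, so it stays [u].
/t/ (between /u/ and /o/) fails the environment for rule 2, so it stays [t].
/o/ meets the environment for rule 1 (before a voiced consonant) → [oː].
/u/ (word-final) is in the target of rule 1 but the environment (before a voiced consonant) is not met → [u].

[jaːzeːmɡutoːrwu]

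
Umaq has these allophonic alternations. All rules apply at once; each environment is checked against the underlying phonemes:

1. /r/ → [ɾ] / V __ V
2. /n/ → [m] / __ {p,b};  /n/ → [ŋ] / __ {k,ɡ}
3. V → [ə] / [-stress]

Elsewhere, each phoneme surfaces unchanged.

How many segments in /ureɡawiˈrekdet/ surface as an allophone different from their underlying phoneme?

Segments that undergo a rule: /u/ → [ə] (rule 3); /r/ → [ɾ] (rule 1); /e/ → [ə] (rule 3); /a/ → [ə] (rule 3); /i/ → [ə] (rule 3); /r/ → [ɾ] (rule 1); /e/ → [ə] (rule 3).
All other segments surface unchanged.

7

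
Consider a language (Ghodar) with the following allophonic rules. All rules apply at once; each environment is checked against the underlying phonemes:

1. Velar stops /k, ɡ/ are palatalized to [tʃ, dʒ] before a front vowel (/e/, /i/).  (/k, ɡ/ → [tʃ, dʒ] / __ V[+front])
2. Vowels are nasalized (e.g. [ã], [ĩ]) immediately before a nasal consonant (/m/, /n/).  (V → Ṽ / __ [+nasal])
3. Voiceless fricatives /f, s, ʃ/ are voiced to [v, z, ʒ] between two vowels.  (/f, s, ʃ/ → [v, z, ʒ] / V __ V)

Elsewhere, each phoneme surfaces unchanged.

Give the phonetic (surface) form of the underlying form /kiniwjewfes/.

[tʃĩniwjewfes]

/k/ (word-initial): before a front vowel, so rule 1 applies → [tʃ].
Rule 2 applies to /i/ (between /k/ and /n/: before a nasal consonant) → [ĩ].
/n/ stays [n].
/i/ — between /n/ and /w/; rule 2 does not apply here → [i].
/w/ (between /i/ and /j/) is unaffected → [w].
/j/ stays [j].
/e/ (between /j/ and /w/) fails the environment for rule 2, so it stays [e].
/w/ stays [w].
/f/ — between /w/ and /e/; rule 3 does not apply here → [f].
/e/ (between /f/ and /s/) fails the environment for rule 2, so it stays [e].
/s/ (word-final) is in the target of rule 3 but the environment (between two vowels) is not met → [s].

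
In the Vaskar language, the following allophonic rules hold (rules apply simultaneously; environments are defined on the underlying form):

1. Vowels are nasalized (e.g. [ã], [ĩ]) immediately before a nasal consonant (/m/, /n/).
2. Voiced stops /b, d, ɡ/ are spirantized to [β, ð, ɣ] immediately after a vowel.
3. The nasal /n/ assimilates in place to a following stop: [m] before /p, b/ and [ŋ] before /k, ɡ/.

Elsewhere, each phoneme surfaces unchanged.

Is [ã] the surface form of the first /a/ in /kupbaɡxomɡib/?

/a/ (between /b/ and /ɡ/) fails the environment for rule 1, so it stays [a].
The actual realization is [a], not [ã].

No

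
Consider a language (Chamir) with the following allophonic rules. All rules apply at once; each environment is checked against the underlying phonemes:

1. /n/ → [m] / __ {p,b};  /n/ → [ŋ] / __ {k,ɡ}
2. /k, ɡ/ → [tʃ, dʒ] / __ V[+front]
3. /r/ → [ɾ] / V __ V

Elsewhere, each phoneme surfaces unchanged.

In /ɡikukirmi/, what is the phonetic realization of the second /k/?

Rule 2 applies to /k/ (between /u/ and /i/: before a front vowel) → [tʃ].

[tʃ]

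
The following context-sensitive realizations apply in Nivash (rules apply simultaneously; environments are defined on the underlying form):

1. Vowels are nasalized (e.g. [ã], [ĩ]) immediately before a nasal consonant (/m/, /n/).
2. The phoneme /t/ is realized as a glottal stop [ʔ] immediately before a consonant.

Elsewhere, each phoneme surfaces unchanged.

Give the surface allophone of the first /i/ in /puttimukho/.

[ĩ]

Rule 1 applies to /i/ (between /t/ and /m/: before a nasal consonant) → [ĩ].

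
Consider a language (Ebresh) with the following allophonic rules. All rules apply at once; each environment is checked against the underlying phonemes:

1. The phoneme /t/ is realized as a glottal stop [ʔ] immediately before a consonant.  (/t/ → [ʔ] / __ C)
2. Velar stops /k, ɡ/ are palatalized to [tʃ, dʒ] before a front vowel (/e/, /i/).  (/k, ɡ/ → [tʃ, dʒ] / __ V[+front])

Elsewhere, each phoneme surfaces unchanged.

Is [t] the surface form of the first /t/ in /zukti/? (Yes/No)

/t/ (between /k/ and /i/) is in the target of rule 1 but the environment (immediately before a consonant) is not met → [t].
The actual realization is [t], which matches [t].

Yes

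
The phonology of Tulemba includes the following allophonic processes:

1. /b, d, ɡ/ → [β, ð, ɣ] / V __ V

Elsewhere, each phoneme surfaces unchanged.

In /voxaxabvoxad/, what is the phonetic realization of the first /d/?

/d/ — word-final; rule 1 does not apply here → [d].

[d]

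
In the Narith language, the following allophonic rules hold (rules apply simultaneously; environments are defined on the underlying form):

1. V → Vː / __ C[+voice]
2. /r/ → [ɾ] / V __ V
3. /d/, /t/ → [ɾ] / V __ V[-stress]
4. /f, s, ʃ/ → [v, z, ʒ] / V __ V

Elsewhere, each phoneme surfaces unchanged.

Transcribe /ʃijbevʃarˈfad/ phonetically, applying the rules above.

/ʃ/ (word-initial) fails the environment for rule 4, so it stays [ʃ].
/i/ (between /ʃ/ and /j/): before a voiced consonant, so rule 1 applies → [iː].
/j/ — not in any rule's target class → [j].
/b/ — not in any rule's target class → [b].
/e/ (between /b/ and /v/) occurs before a voiced consonant → [eː] by rule 1.
/v/ stays [v].
/ʃ/ (between /v/ and /a/) fails the environment for rule 4, so it stays [ʃ].
Rule 1 applies to /a/ (between /ʃ/ and /r/: before a voiced consonant) → [aː].
/r/ (between /a/ and /f/) fails the environment for rule 2, so it stays [r].
/f/ — between /r/ and /a/; rule 4 does not apply here → [f].
/a/ meets the environment for rule 1 (before a voiced consonant) → [aː].
/d/ — word-final; rule 3 does not apply here → [d].

[ʃiːjbeːvʃaːrˈfaːd]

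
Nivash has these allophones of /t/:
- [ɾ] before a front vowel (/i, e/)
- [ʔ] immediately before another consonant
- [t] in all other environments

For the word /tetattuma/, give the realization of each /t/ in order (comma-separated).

[ɾ], [t], [ʔ], [t]

Occurrence 1 (position 1): before a front vowel (/i, e/) → [ɾ].
Occurrence 2 (position 3): no conditioning environment matches → elsewhere allophone [t].
Occurrence 3 (position 5): immediately before another consonant → [ʔ].
Occurrence 4 (position 6): no conditioning environment matches → elsewhere allophone [t].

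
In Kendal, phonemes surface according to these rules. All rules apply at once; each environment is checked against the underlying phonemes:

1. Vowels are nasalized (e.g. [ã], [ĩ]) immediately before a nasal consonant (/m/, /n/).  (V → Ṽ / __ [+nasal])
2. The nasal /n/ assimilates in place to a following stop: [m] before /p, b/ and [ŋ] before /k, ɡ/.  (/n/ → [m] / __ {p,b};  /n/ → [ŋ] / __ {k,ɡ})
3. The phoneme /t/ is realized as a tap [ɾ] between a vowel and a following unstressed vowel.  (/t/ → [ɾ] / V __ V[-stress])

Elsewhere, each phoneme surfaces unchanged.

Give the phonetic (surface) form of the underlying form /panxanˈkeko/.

/a/ (between /p/ and /n/) occurs before a nasal consonant → [ã] by rule 1.
/n/ (between /a/ and /x/): rule 2 targets it, but not before a labial or velar stop → unchanged [n].
/a/ — between /x/ and /n/, before a nasal consonant — surfaces as [ã] (rule 1).
/n/ (between /a/ and /k/): before a labial or velar stop, so rule 2 applies → [ŋ].
/e/ — between /k/ and /k/; rule 1 does not apply here → [e].
/o/ (word-final) is in the target of rule 1 but the environment (before a nasal consonant) is not met → [o].

[pãnxãŋˈkeko]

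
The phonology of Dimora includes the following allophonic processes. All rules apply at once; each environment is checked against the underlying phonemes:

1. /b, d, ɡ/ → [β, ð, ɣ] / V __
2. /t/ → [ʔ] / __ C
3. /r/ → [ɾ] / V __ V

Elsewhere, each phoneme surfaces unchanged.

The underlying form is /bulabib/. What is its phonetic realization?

[bulaβiβ]

/b/ (word-initial) is in the target of rule 1 but the environment (immediately after a vowel) is not met → [b].
/b/ meets the environment for rule 1 (immediately after a vowel) → [β].
/b/ (word-final): immediately after a vowel, so rule 1 applies → [β].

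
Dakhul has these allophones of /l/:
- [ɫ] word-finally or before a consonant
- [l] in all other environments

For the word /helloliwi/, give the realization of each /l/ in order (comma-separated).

[ɫ], [l], [l]

Occurrence 1 (position 3): word-finally or before a consonant → [ɫ].
Occurrence 2 (position 4): no conditioning environment matches → elsewhere allophone [l].
Occurrence 3 (position 6): no conditioning environment matches → elsewhere allophone [l].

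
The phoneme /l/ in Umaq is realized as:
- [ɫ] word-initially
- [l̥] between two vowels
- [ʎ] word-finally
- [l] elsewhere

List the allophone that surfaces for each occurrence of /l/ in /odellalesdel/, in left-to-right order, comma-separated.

Occurrence 1 (position 4): no conditioning environment matches → elsewhere allophone [l].
Occurrence 2 (position 5): no conditioning environment matches → elsewhere allophone [l].
Occurrence 3 (position 7): between two vowels → [l̥].
Occurrence 4 (position 12): word-finally → [ʎ].

[l], [l], [l̥], [ʎ]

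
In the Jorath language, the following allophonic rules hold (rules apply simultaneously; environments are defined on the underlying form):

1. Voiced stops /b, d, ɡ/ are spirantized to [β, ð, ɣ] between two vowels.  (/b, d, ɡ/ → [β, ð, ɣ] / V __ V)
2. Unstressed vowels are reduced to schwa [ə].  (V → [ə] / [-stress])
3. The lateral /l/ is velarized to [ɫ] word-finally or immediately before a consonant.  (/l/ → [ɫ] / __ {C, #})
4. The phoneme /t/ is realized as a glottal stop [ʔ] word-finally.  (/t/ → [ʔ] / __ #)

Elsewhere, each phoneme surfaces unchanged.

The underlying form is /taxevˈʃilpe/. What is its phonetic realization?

/t/ (word-initial) fails the environment for rule 4, so it stays [t].
/a/ — between /t/ and /x/, in an unstressed syllable — surfaces as [ə] (rule 2).
/x/ (between /a/ and /e/) is unaffected → [x].
/e/ meets the environment for rule 2 (in an unstressed syllable) → [ə].
/v/ (between /e/ and /ʃ/): no rule targets it → [v].
/ʃ/ (between /v/ and /i/) is unaffected → [ʃ].
/i/ — between /ʃ/ and /l/; rule 2 does not apply here → [i].
/l/ meets the environment for rule 3 (word-finally or immediately before a consonant) → [ɫ].
/p/ — not in any rule's target class → [p].
/e/ (word-final) occurs in an unstressed syllable → [ə] by rule 2.

[təxəvˈʃiɫpə]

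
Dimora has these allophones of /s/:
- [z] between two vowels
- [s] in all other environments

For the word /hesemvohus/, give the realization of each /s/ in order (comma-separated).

[z], [s]

Occurrence 1 (position 3): between two vowels → [z].
Occurrence 2 (position 10): no conditioning environment matches → elsewhere allophone [s].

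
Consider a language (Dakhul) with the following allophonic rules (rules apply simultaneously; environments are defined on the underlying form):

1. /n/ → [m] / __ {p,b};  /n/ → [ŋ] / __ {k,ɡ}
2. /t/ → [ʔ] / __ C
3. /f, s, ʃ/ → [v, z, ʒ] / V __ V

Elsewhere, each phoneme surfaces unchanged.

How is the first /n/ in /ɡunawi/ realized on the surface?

/n/ — between /u/ and /a/; rule 1 does not apply here → [n].

[n]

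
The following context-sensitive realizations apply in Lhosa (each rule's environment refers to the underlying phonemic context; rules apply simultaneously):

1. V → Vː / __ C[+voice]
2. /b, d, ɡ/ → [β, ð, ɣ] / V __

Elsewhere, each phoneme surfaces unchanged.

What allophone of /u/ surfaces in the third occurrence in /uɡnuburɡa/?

/u/ (between /b/ and /r/) occurs before a voiced consonant → [uː] by rule 1.

[uː]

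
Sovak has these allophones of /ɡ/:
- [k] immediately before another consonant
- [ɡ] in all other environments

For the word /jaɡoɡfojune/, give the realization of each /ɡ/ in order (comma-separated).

[ɡ], [k]

Occurrence 1 (position 3): no conditioning environment matches → elsewhere allophone [ɡ].
Occurrence 2 (position 5): immediately before another consonant → [k].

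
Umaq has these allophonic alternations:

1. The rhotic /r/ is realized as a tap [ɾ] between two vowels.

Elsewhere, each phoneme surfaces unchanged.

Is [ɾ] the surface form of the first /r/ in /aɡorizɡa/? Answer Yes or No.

Yes

/r/ (between /o/ and /i/) occurs between two vowels → [ɾ] by rule 1.
The actual realization is [ɾ], which matches [ɾ].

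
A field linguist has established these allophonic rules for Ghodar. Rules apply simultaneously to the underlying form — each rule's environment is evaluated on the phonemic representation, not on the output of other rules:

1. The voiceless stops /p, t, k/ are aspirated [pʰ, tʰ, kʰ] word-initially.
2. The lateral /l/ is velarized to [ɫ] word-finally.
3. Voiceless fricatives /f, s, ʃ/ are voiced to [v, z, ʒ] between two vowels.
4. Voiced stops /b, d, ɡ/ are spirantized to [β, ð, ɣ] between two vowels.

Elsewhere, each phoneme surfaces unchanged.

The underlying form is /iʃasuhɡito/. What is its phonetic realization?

/i/ stays [i].
Rule 3 applies to /ʃ/ (between /i/ and /a/: between two vowels) → [ʒ].
/a/ (between /ʃ/ and /s/): no rule targets it → [a].
/s/ (between /a/ and /u/): between two vowels, so rule 3 applies → [z].
/u/ — not in any rule's target class → [u].
/h/ (between /u/ and /ɡ/): no rule targets it → [h].
/ɡ/ (between /h/ and /i/): rule 4 targets it, but not between two vowels → unchanged [ɡ].
/i/ (between /ɡ/ and /t/) is unaffected → [i].
/t/ (between /i/ and /o/) fails the environment for rule 1, so it stays [t].
/o/ (word-final): no rule targets it → [o].

[iʒazuhɡito]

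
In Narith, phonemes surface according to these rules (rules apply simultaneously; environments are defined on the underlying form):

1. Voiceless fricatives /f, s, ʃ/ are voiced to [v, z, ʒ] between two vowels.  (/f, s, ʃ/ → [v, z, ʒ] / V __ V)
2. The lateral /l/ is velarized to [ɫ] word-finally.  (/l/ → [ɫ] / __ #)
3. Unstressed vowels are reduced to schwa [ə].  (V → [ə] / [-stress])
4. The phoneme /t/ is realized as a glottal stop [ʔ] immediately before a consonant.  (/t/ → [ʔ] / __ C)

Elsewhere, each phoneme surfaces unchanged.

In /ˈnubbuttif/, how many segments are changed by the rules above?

3

Segments that undergo a rule: /u/ → [ə] (rule 3); /t/ → [ʔ] (rule 4); /i/ → [ə] (rule 3).
All other segments surface unchanged.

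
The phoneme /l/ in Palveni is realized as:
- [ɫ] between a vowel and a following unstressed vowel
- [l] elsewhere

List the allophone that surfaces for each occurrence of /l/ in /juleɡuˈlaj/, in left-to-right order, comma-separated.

[ɫ], [l]

Occurrence 1 (position 3): between a vowel and a following unstressed vowel → [ɫ].
Occurrence 2 (position 7): no conditioning environment matches → elsewhere allophone [l].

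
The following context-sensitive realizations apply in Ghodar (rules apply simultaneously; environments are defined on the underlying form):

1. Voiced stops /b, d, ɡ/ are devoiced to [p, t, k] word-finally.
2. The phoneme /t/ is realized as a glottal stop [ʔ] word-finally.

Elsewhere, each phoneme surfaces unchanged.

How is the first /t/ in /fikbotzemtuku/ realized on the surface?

[t]

/t/ (between /o/ and /z/) is in the target of rule 2 but the environment (word-finally) is not met → [t].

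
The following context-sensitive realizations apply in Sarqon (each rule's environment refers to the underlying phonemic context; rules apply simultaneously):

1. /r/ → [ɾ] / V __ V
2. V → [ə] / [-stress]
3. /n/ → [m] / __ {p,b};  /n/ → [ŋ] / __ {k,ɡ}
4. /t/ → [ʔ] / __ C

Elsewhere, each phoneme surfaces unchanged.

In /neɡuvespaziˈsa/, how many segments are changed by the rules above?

5

Segments that undergo a rule: /e/ → [ə] (rule 2); /u/ → [ə] (rule 2); /e/ → [ə] (rule 2); /a/ → [ə] (rule 2); /i/ → [ə] (rule 2).
All other segments surface unchanged.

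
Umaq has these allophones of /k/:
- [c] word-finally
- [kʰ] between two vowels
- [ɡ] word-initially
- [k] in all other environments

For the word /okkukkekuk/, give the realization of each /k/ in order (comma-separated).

[k], [k], [k], [k], [kʰ], [c]

Occurrence 1 (position 2): no conditioning environment matches → elsewhere allophone [k].
Occurrence 2 (position 3): no conditioning environment matches → elsewhere allophone [k].
Occurrence 3 (position 5): no conditioning environment matches → elsewhere allophone [k].
Occurrence 4 (position 6): no conditioning environment matches → elsewhere allophone [k].
Occurrence 5 (position 8): between two vowels → [kʰ].
Occurrence 6 (position 10): word-finally → [c].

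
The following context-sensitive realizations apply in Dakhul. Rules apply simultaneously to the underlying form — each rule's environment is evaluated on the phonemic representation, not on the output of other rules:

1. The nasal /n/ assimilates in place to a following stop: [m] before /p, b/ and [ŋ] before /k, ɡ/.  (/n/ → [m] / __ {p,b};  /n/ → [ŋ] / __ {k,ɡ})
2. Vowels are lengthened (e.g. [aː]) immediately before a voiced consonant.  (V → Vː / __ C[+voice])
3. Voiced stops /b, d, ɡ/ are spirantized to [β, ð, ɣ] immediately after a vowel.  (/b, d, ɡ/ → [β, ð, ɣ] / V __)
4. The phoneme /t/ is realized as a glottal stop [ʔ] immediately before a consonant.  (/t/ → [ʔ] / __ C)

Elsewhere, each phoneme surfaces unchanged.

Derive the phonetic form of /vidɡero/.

[viːðɡeːro]

/v/ (word-initial): no rule targets it → [v].
Rule 2 applies to /i/ (between /v/ and /d/: before a voiced consonant) → [iː].
Rule 3 applies to /d/ (between /i/ and /ɡ/: immediately after a vowel) → [ð].
/ɡ/ (between /d/ and /e/) is in the target of rule 3 but the environment (immediately after a vowel) is not met → [ɡ].
/e/ meets the environment for rule 2 (before a voiced consonant) → [eː].
/r/ (between /e/ and /o/): no rule targets it → [r].
/o/ — word-final; rule 2 does not apply here → [o].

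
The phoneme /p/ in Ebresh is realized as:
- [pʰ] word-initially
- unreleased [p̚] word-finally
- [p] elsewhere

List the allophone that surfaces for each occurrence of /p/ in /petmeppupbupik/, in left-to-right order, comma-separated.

[pʰ], [p], [p], [p], [p]

Occurrence 1 (position 1): word-initially → [pʰ].
Occurrence 2 (position 6): no conditioning environment matches → elsewhere allophone [p].
Occurrence 3 (position 7): no conditioning environment matches → elsewhere allophone [p].
Occurrence 4 (position 9): no conditioning environment matches → elsewhere allophone [p].
Occurrence 5 (position 12): no conditioning environment matches → elsewhere allophone [p].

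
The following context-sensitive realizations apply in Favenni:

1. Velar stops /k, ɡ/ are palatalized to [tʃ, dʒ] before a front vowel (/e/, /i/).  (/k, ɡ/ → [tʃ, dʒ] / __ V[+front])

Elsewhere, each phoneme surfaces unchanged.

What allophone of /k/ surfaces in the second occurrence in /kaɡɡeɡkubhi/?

/k/ (between /ɡ/ and /u/): rule 1 targets it, but not before a front vowel → unchanged [k].

[k]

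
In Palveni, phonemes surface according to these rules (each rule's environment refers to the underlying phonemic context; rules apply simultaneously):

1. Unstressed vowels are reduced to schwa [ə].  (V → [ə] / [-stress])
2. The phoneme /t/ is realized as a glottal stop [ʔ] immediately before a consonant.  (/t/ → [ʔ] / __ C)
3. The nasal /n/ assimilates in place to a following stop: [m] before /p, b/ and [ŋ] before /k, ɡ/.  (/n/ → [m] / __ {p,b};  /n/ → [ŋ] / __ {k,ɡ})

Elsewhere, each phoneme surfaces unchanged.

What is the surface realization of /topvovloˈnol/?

[təpvəvləˈnol]

/t/ (word-initial) is in the target of rule 2 but the environment (immediately before a consonant) is not met → [t].
/o/ (between /t/ and /p/): in an unstressed syllable, so rule 1 applies → [ə].
/o/ (between /v/ and /v/): in an unstressed syllable, so rule 1 applies → [ə].
/o/ (between /l/ and /n/) occurs in an unstressed syllable → [ə] by rule 1.
/n/ (between /o/ and /o/): rule 3 targets it, but not before a labial or velar stop → unchanged [n].
/o/ — between /n/ and /l/; rule 1 does not apply here → [o].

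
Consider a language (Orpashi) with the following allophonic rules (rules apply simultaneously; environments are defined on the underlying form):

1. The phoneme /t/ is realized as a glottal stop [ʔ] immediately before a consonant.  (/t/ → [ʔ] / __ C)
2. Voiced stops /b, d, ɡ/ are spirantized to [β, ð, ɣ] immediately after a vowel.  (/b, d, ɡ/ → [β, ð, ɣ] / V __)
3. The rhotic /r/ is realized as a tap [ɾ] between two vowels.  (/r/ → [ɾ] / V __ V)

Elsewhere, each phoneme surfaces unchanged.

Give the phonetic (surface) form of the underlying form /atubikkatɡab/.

/t/ — between /a/ and /u/; rule 1 does not apply here → [t].
Rule 2 applies to /b/ (between /u/ and /i/: immediately after a vowel) → [β].
/t/ (between /a/ and /ɡ/) occurs immediately before a consonant → [ʔ] by rule 1.
/ɡ/ (between /t/ and /a/): rule 2 targets it, but not immediately after a vowel → unchanged [ɡ].
/b/ — word-final, immediately after a vowel — surfaces as [β] (rule 2).

[atuβikkaʔɡaβ]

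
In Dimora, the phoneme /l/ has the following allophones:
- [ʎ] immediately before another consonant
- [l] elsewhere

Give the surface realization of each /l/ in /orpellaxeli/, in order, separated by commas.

[ʎ], [l], [l]

Occurrence 1 (position 5): immediately before another consonant → [ʎ].
Occurrence 2 (position 6): no conditioning environment matches → elsewhere allophone [l].
Occurrence 3 (position 10): no conditioning environment matches → elsewhere allophone [l].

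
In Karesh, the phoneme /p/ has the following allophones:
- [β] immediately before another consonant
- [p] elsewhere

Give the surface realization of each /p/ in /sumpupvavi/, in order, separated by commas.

Occurrence 1 (position 4): no conditioning environment matches → elsewhere allophone [p].
Occurrence 2 (position 6): immediately before another consonant → [β].

[p], [β]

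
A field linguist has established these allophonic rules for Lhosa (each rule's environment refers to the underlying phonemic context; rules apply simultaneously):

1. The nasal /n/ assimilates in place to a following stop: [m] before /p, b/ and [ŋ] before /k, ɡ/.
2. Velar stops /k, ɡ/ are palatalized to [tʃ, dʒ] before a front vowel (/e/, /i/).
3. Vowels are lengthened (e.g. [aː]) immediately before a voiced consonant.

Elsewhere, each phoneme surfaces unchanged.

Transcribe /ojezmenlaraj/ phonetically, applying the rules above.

[oːjeːzmeːnlaːraːj]

/o/ — word-initial, before a voiced consonant — surfaces as [oː] (rule 3).
/j/ — not in any rule's target class → [j].
Rule 3 applies to /e/ (between /j/ and /z/: before a voiced consonant) → [eː].
/z/ — not in any rule's target class → [z].
/m/ stays [m].
/e/ (between /m/ and /n/) occurs before a voiced consonant → [eː] by rule 3.
/n/ — between /e/ and /l/; rule 1 does not apply here → [n].
/l/ — not in any rule's target class → [l].
/a/ (between /l/ and /r/): before a voiced consonant, so rule 3 applies → [aː].
/r/ (between /a/ and /a/): no rule targets it → [r].
/a/ (between /r/ and /j/): before a voiced consonant, so rule 3 applies → [aː].
/j/ — not in any rule's target class → [j].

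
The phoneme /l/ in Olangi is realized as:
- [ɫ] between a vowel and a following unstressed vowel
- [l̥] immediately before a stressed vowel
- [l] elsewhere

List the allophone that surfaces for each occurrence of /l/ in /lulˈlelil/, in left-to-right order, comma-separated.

Occurrence 1 (position 1): no conditioning environment matches → elsewhere allophone [l].
Occurrence 2 (position 3): no conditioning environment matches → elsewhere allophone [l].
Occurrence 3 (position 4): immediately before a stressed vowel → [l̥].
Occurrence 4 (position 6): between a vowel and a following unstressed vowel → [ɫ].
Occurrence 5 (position 8): no conditioning environment matches → elsewhere allophone [l].

[l], [l], [l̥], [ɫ], [l]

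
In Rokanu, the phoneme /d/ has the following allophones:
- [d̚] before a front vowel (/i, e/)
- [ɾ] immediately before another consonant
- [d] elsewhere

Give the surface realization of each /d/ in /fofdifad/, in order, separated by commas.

[d̚], [d]

Occurrence 1 (position 4): before a front vowel (/i, e/) → [d̚].
Occurrence 2 (position 8): no conditioning environment matches → elsewhere allophone [d].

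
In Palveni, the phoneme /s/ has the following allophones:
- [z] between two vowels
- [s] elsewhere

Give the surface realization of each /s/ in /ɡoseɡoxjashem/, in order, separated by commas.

[z], [s]

Occurrence 1 (position 3): between two vowels → [z].
Occurrence 2 (position 10): no conditioning environment matches → elsewhere allophone [s].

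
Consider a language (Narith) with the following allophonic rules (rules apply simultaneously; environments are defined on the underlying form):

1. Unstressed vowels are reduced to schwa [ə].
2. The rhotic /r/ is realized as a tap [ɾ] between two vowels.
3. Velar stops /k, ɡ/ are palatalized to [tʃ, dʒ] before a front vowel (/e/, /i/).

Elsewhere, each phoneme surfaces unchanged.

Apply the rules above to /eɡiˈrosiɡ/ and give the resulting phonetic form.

/e/ meets the environment for rule 1 (in an unstressed syllable) → [ə].
/ɡ/ — between /e/ and /i/, before a front vowel — surfaces as [dʒ] (rule 3).
/i/ (between /ɡ/ and /r/) occurs in an unstressed syllable → [ə] by rule 1.
/r/ — between /i/ and /o/, between two vowels — surfaces as [ɾ] (rule 2).
/o/ (between /r/ and /s/) fails the environment for rule 1, so it stays [o].
/s/ (between /o/ and /i/): no rule targets it → [s].
/i/ (between /s/ and /ɡ/) occurs in an unstressed syllable → [ə] by rule 1.
/ɡ/ — word-final; rule 3 does not apply here → [ɡ].

[ədʒəˈɾosəɡ]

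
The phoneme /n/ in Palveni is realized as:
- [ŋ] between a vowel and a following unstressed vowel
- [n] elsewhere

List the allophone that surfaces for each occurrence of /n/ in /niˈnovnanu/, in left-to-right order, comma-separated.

[n], [n], [n], [ŋ]

Occurrence 1 (position 1): no conditioning environment matches → elsewhere allophone [n].
Occurrence 2 (position 3): no conditioning environment matches → elsewhere allophone [n].
Occurrence 3 (position 6): no conditioning environment matches → elsewhere allophone [n].
Occurrence 4 (position 8): between a vowel and a following unstressed vowel → [ŋ].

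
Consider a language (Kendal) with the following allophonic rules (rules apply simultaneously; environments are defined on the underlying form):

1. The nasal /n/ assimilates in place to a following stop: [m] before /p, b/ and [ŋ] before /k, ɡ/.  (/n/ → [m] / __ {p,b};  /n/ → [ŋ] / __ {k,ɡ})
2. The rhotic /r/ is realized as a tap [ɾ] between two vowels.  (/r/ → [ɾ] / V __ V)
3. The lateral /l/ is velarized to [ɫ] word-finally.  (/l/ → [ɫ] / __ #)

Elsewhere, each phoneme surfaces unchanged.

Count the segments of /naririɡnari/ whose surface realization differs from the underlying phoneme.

3

Segments that undergo a rule: /r/ → [ɾ] (rule 2); /r/ → [ɾ] (rule 2); /r/ → [ɾ] (rule 2).
All other segments surface unchanged.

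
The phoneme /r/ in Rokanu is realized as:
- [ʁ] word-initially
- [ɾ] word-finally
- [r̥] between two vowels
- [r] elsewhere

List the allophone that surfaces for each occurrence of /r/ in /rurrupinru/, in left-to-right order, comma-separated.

[ʁ], [r], [r], [r]

Occurrence 1 (position 1): word-initially → [ʁ].
Occurrence 2 (position 3): no conditioning environment matches → elsewhere allophone [r].
Occurrence 3 (position 4): no conditioning environment matches → elsewhere allophone [r].
Occurrence 4 (position 9): no conditioning environment matches → elsewhere allophone [r].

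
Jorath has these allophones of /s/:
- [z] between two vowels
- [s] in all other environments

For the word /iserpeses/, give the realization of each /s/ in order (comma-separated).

Occurrence 1 (position 2): between two vowels → [z].
Occurrence 2 (position 7): between two vowels → [z].
Occurrence 3 (position 9): no conditioning environment matches → elsewhere allophone [s].

[z], [z], [s]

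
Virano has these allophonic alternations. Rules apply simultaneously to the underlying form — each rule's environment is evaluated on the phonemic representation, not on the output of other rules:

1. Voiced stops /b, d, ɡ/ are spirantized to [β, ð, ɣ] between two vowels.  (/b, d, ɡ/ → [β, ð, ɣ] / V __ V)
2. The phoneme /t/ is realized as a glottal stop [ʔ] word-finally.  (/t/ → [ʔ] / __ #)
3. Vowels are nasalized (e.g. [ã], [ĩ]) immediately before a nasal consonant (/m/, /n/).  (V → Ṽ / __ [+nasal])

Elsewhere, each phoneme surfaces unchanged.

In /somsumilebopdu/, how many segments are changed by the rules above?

3

Segments that undergo a rule: /o/ → [õ] (rule 3); /u/ → [ũ] (rule 3); /b/ → [β] (rule 1).
All other segments surface unchanged.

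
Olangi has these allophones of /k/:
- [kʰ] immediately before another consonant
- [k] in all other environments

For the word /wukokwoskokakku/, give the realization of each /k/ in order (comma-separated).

[k], [kʰ], [k], [k], [kʰ], [k]

Occurrence 1 (position 3): no conditioning environment matches → elsewhere allophone [k].
Occurrence 2 (position 5): immediately before another consonant → [kʰ].
Occurrence 3 (position 9): no conditioning environment matches → elsewhere allophone [k].
Occurrence 4 (position 11): no conditioning environment matches → elsewhere allophone [k].
Occurrence 5 (position 13): immediately before another consonant → [kʰ].
Occurrence 6 (position 14): no conditioning environment matches → elsewhere allophone [k].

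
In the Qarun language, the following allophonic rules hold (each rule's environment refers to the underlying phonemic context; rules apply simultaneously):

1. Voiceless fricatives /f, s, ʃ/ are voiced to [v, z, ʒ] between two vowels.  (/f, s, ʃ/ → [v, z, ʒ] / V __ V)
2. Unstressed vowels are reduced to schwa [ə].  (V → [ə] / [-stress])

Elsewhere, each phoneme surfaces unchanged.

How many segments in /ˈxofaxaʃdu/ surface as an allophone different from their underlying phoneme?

4

Segments that undergo a rule: /f/ → [v] (rule 1); /a/ → [ə] (rule 2); /a/ → [ə] (rule 2); /u/ → [ə] (rule 2).
All other segments surface unchanged.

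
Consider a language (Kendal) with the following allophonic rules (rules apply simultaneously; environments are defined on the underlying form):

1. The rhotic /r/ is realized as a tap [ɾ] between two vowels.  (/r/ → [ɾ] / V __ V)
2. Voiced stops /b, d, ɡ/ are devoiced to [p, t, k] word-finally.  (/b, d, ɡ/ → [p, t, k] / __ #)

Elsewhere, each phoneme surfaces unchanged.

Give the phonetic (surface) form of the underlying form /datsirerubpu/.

/d/ (word-initial) fails the environment for rule 2, so it stays [d].
/a/ — not in any rule's target class → [a].
/t/ — not in any rule's target class → [t].
/s/ (between /t/ and /i/): no rule targets it → [s].
/i/ (between /s/ and /r/): no rule targets it → [i].
/r/ (between /i/ and /e/): between two vowels, so rule 1 applies → [ɾ].
/e/ — not in any rule's target class → [e].
/r/ (between /e/ and /u/): between two vowels, so rule 1 applies → [ɾ].
/u/ stays [u].
/b/ (between /u/ and /p/): rule 2 targets it, but not word-finally → unchanged [b].
/p/ (between /b/ and /u/) is unaffected → [p].
/u/ (word-final): no rule targets it → [u].

[datsiɾeɾubpu]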